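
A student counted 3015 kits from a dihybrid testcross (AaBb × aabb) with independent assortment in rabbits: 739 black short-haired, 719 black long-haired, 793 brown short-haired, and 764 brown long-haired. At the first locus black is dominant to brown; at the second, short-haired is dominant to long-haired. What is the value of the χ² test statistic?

A dihybrid testcross with independent assortment gives a 1:1:1:1 ratio.
Under the 1:1:1:1 hypothesis (Σ ratio = 4, N = 3015):
  black short-haired: 3015 × 1/4 = 753.75
  black long-haired: 3015 × 1/4 = 753.75
  brown short-haired: 3015 × 1/4 = 753.75
  brown long-haired: 3015 × 1/4 = 753.75
χ² = Σ (O − E)² / E
  black short-haired: (739 − 753.75)² / 753.75 = 0.2886
  black long-haired: (719 − 753.75)² / 753.75 = 1.6021
  brown short-haired: (793 − 753.75)² / 753.75 = 2.0439
  brown long-haired: (764 − 753.75)² / 753.75 = 0.1394
χ² = 0.2886 + 1.6021 + 2.0439 + 0.1394 = 4.074

4.074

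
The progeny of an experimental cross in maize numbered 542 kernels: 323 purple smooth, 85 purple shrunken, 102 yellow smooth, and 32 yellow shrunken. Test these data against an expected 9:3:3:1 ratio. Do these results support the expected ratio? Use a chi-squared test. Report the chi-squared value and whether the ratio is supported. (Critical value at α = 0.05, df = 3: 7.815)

Expected counts for N = 542 under a 9:3:3:1 ratio (total parts = 16):
  purple smooth: 542 × 9/16 = 304.875
  purple shrunken: 542 × 3/16 = 101.625
  yellow smooth: 542 × 3/16 = 101.625
  yellow shrunken: 542 × 1/16 = 33.875
χ² = Σ (O − E)² / E
  purple smooth: (323 − 304.875)² / 304.875 = 1.0775
  purple shrunken: (85 − 101.625)² / 101.625 = 2.7197
  yellow smooth: (102 − 101.625)² / 101.625 = 0.0014
  yellow shrunken: (32 − 33.875)² / 33.875 = 0.1038
χ² = 1.0775 + 2.7197 + 0.0014 + 0.1038 = 3.9024 ≈ 3.902
Degrees of freedom = 4 − 1 = 3; critical value at α = 0.05 is 7.815.
Since 3.902 < 7.815, we fail to reject the null hypothesis — the data are consistent with the 9:3:3:1 ratio.

3.902; consistent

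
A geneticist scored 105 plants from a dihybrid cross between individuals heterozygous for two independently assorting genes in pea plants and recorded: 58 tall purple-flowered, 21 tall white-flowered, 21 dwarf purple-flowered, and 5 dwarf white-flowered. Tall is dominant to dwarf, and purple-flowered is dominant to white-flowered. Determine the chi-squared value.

0.566

A dihybrid F₂ with independent assortment and complete dominance at both loci gives a 9:3:3:1 phenotypic ratio.
Expected counts for N = 105 under a 9:3:3:1 ratio (total parts = 16):
  tall purple-flowered: 105 × 9/16 = 59.0625
  tall white-flowered: 105 × 3/16 = 19.6875
  dwarf purple-flowered: 105 × 3/16 = 19.6875
  dwarf white-flowered: 105 × 1/16 = 6.5625
χ² = Σ (O − E)² / E
  tall purple-flowered: (58 − 59.0625)² / 59.0625 = 0.0191
  tall white-flowered: (21 − 19.6875)² / 19.6875 = 0.0875
  dwarf purple-flowered: (21 − 19.6875)² / 19.6875 = 0.0875
  dwarf white-flowered: (5 − 6.5625)² / 6.5625 = 0.3720
χ² = 0.0191 + 0.0875 + 0.0875 + 0.3720 = 0.5661 ≈ 0.566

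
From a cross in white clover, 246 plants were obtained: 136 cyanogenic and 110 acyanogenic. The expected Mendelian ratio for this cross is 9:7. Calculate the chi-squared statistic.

The 9:7 ratio has 16 parts, so with N = 246 the expected counts are:
  cyanogenic: 246 × 9/16 = 138.375
  acyanogenic: 246 × 7/16 = 107.625
χ² = Σ (O − E)² / E
  cyanogenic: (136 − 138.375)² / 138.375 = 0.0408
  acyanogenic: (110 − 107.625)² / 107.625 = 0.0524
χ² = 0.0408 + 0.0524 = 0.0932 ≈ 0.093

0.093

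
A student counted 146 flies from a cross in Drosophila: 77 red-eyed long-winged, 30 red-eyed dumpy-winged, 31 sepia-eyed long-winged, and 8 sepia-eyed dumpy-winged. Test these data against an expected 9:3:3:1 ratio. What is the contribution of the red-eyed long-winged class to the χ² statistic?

0.320

Under the 9:3:3:1 hypothesis (Σ ratio = 16, N = 146):
  red-eyed long-winged: 146 × 9/16 = 82.125
  red-eyed dumpy-winged: 146 × 3/16 = 27.375
  sepia-eyed long-winged: 146 × 3/16 = 27.375
  sepia-eyed dumpy-winged: 146 × 1/16 = 9.125
Contribution of red-eyed long-winged: (77 − 82.125)² / 82.125 = 0.3198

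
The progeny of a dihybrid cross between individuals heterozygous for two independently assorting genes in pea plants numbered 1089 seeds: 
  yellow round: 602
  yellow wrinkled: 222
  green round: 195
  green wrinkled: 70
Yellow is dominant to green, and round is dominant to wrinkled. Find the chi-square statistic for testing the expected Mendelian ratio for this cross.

2.205

A dihybrid F₂ with independent assortment and complete dominance at both loci gives a 9:3:3:1 phenotypic ratio.
The 9:3:3:1 ratio has 16 parts, so with N = 1089 the expected counts are:
  yellow round: 1089 × 9/16 = 612.5625
  yellow wrinkled: 1089 × 3/16 = 204.1875
  green round: 1089 × 3/16 = 204.1875
  green wrinkled: 1089 × 1/16 = 68.0625
χ² = Σ (O − E)² / E
  yellow round: (602 − 612.5625)² / 612.5625 = 0.1821
  yellow wrinkled: (222 − 204.1875)² / 204.1875 = 1.5539
  green round: (195 − 204.1875)² / 204.1875 = 0.4134
  green wrinkled: (70 − 68.0625)² / 68.0625 = 0.0552
χ² = 0.1821 + 1.5539 + 0.4134 + 0.0552 = 2.2046 ≈ 2.205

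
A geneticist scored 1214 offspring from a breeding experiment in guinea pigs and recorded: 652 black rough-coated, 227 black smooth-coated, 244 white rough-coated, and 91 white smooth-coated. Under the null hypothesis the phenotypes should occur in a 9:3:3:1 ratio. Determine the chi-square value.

5.591

The 9:3:3:1 ratio has 16 parts, so with N = 1214 the expected counts are:
  black rough-coated: 1214 × 9/16 = 682.875
  black smooth-coated: 1214 × 3/16 = 227.625
  white rough-coated: 1214 × 3/16 = 227.625
  white smooth-coated: 1214 × 1/16 = 75.875
χ² = Σ (O − E)² / E
  black rough-coated: (652 − 682.875)² / 682.875 = 1.3960
  black smooth-coated: (227 − 227.625)² / 227.625 = 0.0017
  white rough-coated: (244 − 227.625)² / 227.625 = 1.1780
  white smooth-coated: (91 − 75.875)² / 75.875 = 3.0150
χ² = 1.3960 + 0.0017 + 1.1780 + 3.0150 = 5.5907 ≈ 5.591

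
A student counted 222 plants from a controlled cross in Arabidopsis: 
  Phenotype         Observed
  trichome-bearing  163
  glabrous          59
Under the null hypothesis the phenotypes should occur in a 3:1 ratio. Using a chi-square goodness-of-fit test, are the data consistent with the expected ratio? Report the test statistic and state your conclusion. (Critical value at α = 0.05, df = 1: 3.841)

The 3:1 ratio has 4 parts, so with N = 222 the expected counts are:
  trichome-bearing: 222 × 3/4 = 166.5
  glabrous: 222 × 1/4 = 55.5
χ² = Σ (O − E)² / E
  trichome-bearing: (163 − 166.5)² / 166.5 = 0.0736
  glabrous: (59 − 55.5)² / 55.5 = 0.2207
χ² = 0.0736 + 0.2207 = 0.2943 ≈ 0.294
Degrees of freedom = 2 − 1 = 1; critical value at α = 0.05 is 3.841.
Since 0.294 < 3.841, we fail to reject the null hypothesis — the data are consistent with the 3:1 ratio.

0.294; consistent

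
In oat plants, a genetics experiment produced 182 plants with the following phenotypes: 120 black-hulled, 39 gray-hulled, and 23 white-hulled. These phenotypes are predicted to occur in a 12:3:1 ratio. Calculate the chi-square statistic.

Expected counts for N = 182 under a 12:3:1 ratio (total parts = 16):
  black-hulled: 182 × 12/16 = 136.5
  gray-hulled: 182 × 3/16 = 34.125
  white-hulled: 182 × 1/16 = 11.375
χ² = Σ (O − E)² / E
  black-hulled: (120 − 136.5)² / 136.5 = 1.9945
  gray-hulled: (39 − 34.125)² / 34.125 = 0.6964
  white-hulled: (23 − 11.375)² / 11.375 = 11.8805
χ² = 1.9945 + 0.6964 + 11.8805 = 14.5714 ≈ 14.571

14.571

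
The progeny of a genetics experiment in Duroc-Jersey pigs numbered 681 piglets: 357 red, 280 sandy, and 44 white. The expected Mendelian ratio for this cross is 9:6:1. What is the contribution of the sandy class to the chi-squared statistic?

2.375

The 9:6:1 ratio has 16 parts, so with N = 681 the expected counts are:
  red: 681 × 9/16 = 383.0625
  sandy: 681 × 6/16 = 255.375
  white: 681 × 1/16 = 42.5625
Contribution of sandy: (280 − 255.375)² / 255.375 = 2.3745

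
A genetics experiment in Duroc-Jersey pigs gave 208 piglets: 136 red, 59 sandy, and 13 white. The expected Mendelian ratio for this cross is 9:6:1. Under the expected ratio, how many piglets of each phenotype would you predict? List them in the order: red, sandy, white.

Total ratio parts = 16. Expected numbers out of 208:
  red: 208 × 9/16 = 117
  sandy: 208 × 6/16 = 78
  white: 208 × 1/16 = 13

117, 78, 13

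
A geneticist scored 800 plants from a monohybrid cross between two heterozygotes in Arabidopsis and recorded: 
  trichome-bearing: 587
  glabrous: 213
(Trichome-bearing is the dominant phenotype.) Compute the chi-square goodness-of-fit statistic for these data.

1.127

For a monohybrid cross between heterozygotes with complete dominance, the expected phenotypic ratio is 3:1.
The 3:1 ratio has 4 parts, so with N = 800 the expected counts are:
  trichome-bearing: 800 × 3/4 = 600
  glabrous: 800 × 1/4 = 200
χ² = Σ (O − E)² / E
  trichome-bearing: (587 − 600)² / 600 = 0.2817
  glabrous: (213 − 200)² / 200 = 0.8450
χ² = 0.2817 + 0.8450 = 1.1267 ≈ 1.127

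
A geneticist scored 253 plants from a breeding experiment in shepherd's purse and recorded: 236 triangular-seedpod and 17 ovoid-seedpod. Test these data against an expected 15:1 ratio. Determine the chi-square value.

The 15:1 ratio has 16 parts, so with N = 253 the expected counts are:
  triangular-seedpod: 253 × 15/16 = 237.1875
  ovoid-seedpod: 253 × 1/16 = 15.8125
χ² = Σ (O − E)² / E
  triangular-seedpod: (236 − 237.1875)² / 237.1875 = 0.0059
  ovoid-seedpod: (17 − 15.8125)² / 15.8125 = 0.0892
χ² = 0.0059 + 0.0892 = 0.0951 ≈ 0.095

0.095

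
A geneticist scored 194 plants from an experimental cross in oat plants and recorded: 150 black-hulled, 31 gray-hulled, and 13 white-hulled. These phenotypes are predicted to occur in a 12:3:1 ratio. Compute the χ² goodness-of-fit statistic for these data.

0.997

Total ratio parts = 16. Expected numbers out of 194:
  black-hulled: 194 × 12/16 = 145.5
  gray-hulled: 194 × 3/16 = 36.375
  white-hulled: 194 × 1/16 = 12.125
χ² = Σ (O − E)² / E
  black-hulled: (150 − 145.5)² / 145.5 = 0.1392
  gray-hulled: (31 − 36.375)² / 36.375 = 0.7942
  white-hulled: (13 − 12.125)² / 12.125 = 0.0631
χ² = 0.1392 + 0.7942 + 0.0631 = 0.9965 ≈ 0.997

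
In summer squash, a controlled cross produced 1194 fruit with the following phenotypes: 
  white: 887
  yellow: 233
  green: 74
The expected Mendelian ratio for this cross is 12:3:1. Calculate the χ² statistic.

0.458

Expected counts for N = 1194 under a 12:3:1 ratio (total parts = 16):
  white: 1194 × 12/16 = 895.5
  yellow: 1194 × 3/16 = 223.875
  green: 1194 × 1/16 = 74.625
χ² = Σ (O − E)² / E
  white: (887 − 895.5)² / 895.5 = 0.0807
  yellow: (233 − 223.875)² / 223.875 = 0.3719
  green: (74 − 74.625)² / 74.625 = 0.0052
χ² = 0.0807 + 0.3719 + 0.0052 = 0.4578 ≈ 0.458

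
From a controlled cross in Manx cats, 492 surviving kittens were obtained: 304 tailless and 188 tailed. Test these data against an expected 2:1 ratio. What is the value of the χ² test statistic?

Expected counts for N = 492 under a 2:1 ratio (total parts = 3):
  tailless: 492 × 2/3 = 328
  tailed: 492 × 1/3 = 164
χ² = Σ (O − E)² / E
  tailless: (304 − 328)² / 328 = 1.7561
  tailed: (188 − 164)² / 164 = 3.5122
χ² = 1.7561 + 3.5122 = 5.2683 ≈ 5.268

5.268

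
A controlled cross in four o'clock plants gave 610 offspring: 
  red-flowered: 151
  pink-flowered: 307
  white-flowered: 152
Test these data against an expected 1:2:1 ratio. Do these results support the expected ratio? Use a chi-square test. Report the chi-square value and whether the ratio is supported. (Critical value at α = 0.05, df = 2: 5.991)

The 1:2:1 ratio has 4 parts, so with N = 610 the expected counts are:
  red-flowered: 610 × 1/4 = 152.5
  pink-flowered: 610 × 2/4 = 305
  white-flowered: 610 × 1/4 = 152.5
χ² = Σ (O − E)² / E
  red-flowered: (151 − 152.5)² / 152.5 = 0.0148
  pink-flowered: (307 − 305)² / 305 = 0.0131
  white-flowered: (152 − 152.5)² / 152.5 = 0.0016
χ² = 0.0148 + 0.0131 + 0.0016 = 0.0295 ≈ 0.030
Degrees of freedom = 3 − 1 = 2; critical value at α = 0.05 is 5.991.
Since 0.030 < 5.991, we fail to reject the null hypothesis — the data are consistent with the 1:2:1 ratio.

0.030; consistent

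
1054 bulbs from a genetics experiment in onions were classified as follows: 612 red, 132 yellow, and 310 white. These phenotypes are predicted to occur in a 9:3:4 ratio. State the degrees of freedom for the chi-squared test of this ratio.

A goodness-of-fit test with 3 phenotype classes has df = 3 − 1 = 2.

2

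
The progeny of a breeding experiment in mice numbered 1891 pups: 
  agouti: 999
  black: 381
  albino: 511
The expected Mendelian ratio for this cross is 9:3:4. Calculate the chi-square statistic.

9.000

Expected counts for N = 1891 under a 9:3:4 ratio (total parts = 16):
  agouti: 1891 × 9/16 = 1063.6875
  black: 1891 × 3/16 = 354.5625
  albino: 1891 × 4/16 = 472.75
χ² = Σ (O − E)² / E
  agouti: (999 − 1063.6875)² / 1063.6875 = 3.9339
  black: (381 − 354.5625)² / 354.5625 = 1.9713
  albino: (511 − 472.75)² / 472.75 = 3.0948
χ² = 3.9339 + 1.9713 + 3.0948 = 9.000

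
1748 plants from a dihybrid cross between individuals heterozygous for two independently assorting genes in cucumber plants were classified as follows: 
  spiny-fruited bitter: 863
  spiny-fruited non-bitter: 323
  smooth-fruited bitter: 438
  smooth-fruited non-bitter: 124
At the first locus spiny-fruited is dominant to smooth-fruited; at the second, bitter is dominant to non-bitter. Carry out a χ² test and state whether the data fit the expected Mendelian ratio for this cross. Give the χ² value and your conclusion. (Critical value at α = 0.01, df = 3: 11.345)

53.853; not consistent

A dihybrid F₂ with independent assortment and complete dominance at both loci gives a 9:3:3:1 phenotypic ratio.
The 9:3:3:1 ratio has 16 parts, so with N = 1748 the expected counts are:
  spiny-fruited bitter: 1748 × 9/16 = 983.25
  spiny-fruited non-bitter: 1748 × 3/16 = 327.75
  smooth-fruited bitter: 1748 × 3/16 = 327.75
  smooth-fruited non-bitter: 1748 × 1/16 = 109.25
χ² = Σ (O − E)² / E
  spiny-fruited bitter: (863 − 983.25)² / 983.25 = 14.7064
  spiny-fruited non-bitter: (323 − 327.75)² / 327.75 = 0.0688
  smooth-fruited bitter: (438 − 327.75)² / 327.75 = 37.0864
  smooth-fruited non-bitter: (124 − 109.25)² / 109.25 = 1.9914
χ² = 14.7064 + 0.0688 + 37.0864 + 1.9914 = 53.853
Degrees of freedom = 4 − 1 = 3; critical value at α = 0.01 is 11.345.
Since 53.853 > 11.345, we reject the null hypothesis — the data do not fit the 9:3:3:1 ratio.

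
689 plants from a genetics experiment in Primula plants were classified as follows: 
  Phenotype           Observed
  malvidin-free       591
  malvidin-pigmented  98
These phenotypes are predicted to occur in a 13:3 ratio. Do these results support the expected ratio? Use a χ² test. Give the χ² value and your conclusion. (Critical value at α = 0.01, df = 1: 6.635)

9.267; not consistent

Under the 13:3 hypothesis (Σ ratio = 16, N = 689):
  malvidin-free: 689 × 13/16 = 559.8125
  malvidin-pigmented: 689 × 3/16 = 129.1875
χ² = Σ (O − E)² / E
  malvidin-free: (591 − 559.8125)² / 559.8125 = 1.7375
  malvidin-pigmented: (98 − 129.1875)² / 129.1875 = 7.5291
χ² = 1.7375 + 7.5291 = 9.2666 ≈ 9.267
Degrees of freedom = 2 − 1 = 1; critical value at α = 0.01 is 6.635.
Since 9.267 > 6.635, we reject the null hypothesis — the data do not fit the 13:3 ratio.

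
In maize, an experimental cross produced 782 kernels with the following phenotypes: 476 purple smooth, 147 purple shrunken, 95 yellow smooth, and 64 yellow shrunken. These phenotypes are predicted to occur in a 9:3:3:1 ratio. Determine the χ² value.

Under the 9:3:3:1 hypothesis (Σ ratio = 16, N = 782):
  purple smooth: 782 × 9/16 = 439.875
  purple shrunken: 782 × 3/16 = 146.625
  yellow smooth: 782 × 3/16 = 146.625
  yellow shrunken: 782 × 1/16 = 48.875
χ² = Σ (O − E)² / E
  purple smooth: (476 − 439.875)² / 439.875 = 2.9668
  purple shrunken: (147 − 146.625)² / 146.625 = 0.0010
  yellow smooth: (95 − 146.625)² / 146.625 = 18.1766
  yellow shrunken: (64 − 48.875)² / 48.875 = 4.6806
χ² = 2.9668 + 0.0010 + 18.1766 + 4.6806 = 25.825

25.825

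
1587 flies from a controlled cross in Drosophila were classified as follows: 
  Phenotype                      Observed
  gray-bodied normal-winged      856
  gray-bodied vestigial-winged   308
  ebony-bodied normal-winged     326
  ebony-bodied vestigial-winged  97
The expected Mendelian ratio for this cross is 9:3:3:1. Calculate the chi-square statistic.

4.640

Total ratio parts = 16. Expected numbers out of 1587:
  gray-bodied normal-winged: 1587 × 9/16 = 892.6875
  gray-bodied vestigial-winged: 1587 × 3/16 = 297.5625
  ebony-bodied normal-winged: 1587 × 3/16 = 297.5625
  ebony-bodied vestigial-winged: 1587 × 1/16 = 99.1875
χ² = Σ (O − E)² / E
  gray-bodied normal-winged: (856 − 892.6875)² / 892.6875 = 1.5078
  gray-bodied vestigial-winged: (308 − 297.5625)² / 297.5625 = 0.3661
  ebony-bodied normal-winged: (326 − 297.5625)² / 297.5625 = 2.7177
  ebony-bodied vestigial-winged: (97 − 99.1875)² / 99.1875 = 0.0482
χ² = 1.5078 + 0.3661 + 2.7177 + 0.0482 = 4.6398 ≈ 4.640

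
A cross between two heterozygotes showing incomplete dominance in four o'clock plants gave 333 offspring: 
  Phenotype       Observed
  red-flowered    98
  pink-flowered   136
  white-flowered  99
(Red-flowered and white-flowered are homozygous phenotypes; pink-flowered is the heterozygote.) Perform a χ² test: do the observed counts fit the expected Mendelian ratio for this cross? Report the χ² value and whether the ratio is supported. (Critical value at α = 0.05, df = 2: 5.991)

11.180; not consistent

With incomplete dominance, a heterozygote × heterozygote cross gives a 1:2:1 phenotypic ratio.
The 1:2:1 ratio has 4 parts, so with N = 333 the expected counts are:
  red-flowered: 333 × 1/4 = 83.25
  pink-flowered: 333 × 2/4 = 166.5
  white-flowered: 333 × 1/4 = 83.25
χ² = Σ (O − E)² / E
  red-flowered: (98 − 83.25)² / 83.25 = 2.6134
  pink-flowered: (136 − 166.5)² / 166.5 = 5.5871
  white-flowered: (99 − 83.25)² / 83.25 = 2.9797
χ² = 2.6134 + 5.5871 + 2.9797 = 11.1802 ≈ 11.180
Degrees of freedom = 3 − 1 = 2; critical value at α = 0.05 is 5.991.
Since 11.180 > 5.991, we reject the null hypothesis — the data do not fit the 1:2:1 ratio.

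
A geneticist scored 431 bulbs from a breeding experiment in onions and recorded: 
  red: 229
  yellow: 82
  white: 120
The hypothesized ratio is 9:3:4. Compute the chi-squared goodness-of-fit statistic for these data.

The 9:3:4 ratio has 16 parts, so with N = 431 the expected counts are:
  red: 431 × 9/16 = 242.4375
  yellow: 431 × 3/16 = 80.8125
  white: 431 × 4/16 = 107.75
χ² = Σ (O − E)² / E
  red: (229 − 242.4375)² / 242.4375 = 0.7448
  yellow: (82 − 80.8125)² / 80.8125 = 0.0174
  white: (120 − 107.75)² / 107.75 = 1.3927
χ² = 0.7448 + 0.0174 + 1.3927 = 2.1549 ≈ 2.155

2.155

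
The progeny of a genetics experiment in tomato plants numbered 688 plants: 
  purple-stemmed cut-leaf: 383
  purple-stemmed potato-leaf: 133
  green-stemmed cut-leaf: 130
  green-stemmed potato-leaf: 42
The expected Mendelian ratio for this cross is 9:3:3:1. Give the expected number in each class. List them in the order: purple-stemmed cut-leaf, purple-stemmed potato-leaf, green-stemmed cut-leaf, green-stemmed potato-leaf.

387, 129, 129, 43

Under the 9:3:3:1 hypothesis (Σ ratio = 16, N = 688):
  purple-stemmed cut-leaf: 688 × 9/16 = 387
  purple-stemmed potato-leaf: 688 × 3/16 = 129
  green-stemmed cut-leaf: 688 × 3/16 = 129
  green-stemmed potato-leaf: 688 × 1/16 = 43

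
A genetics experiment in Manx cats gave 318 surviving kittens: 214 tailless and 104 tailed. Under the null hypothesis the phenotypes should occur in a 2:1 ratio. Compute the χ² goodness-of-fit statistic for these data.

Total ratio parts = 3. Expected numbers out of 318:
  tailless: 318 × 2/3 = 212
  tailed: 318 × 1/3 = 106
χ² = Σ (O − E)² / E
  tailless: (214 − 212)² / 212 = 0.0189
  tailed: (104 − 106)² / 106 = 0.0377
χ² = 0.0189 + 0.0377 = 0.0566 ≈ 0.057

0.057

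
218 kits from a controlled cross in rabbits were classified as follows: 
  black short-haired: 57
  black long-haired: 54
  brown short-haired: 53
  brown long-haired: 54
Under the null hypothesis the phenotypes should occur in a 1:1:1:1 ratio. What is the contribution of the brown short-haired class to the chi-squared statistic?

Under the 1:1:1:1 hypothesis (Σ ratio = 4, N = 218):
  black short-haired: 218 × 1/4 = 54.5
  black long-haired: 218 × 1/4 = 54.5
  brown short-haired: 218 × 1/4 = 54.5
  brown long-haired: 218 × 1/4 = 54.5
Contribution of brown short-haired: (53 − 54.5)² / 54.5 = 0.0413

0.041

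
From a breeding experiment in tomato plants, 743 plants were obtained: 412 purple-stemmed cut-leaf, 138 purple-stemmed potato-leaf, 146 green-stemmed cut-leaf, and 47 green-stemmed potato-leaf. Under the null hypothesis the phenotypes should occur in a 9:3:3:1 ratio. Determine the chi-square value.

0.425

Expected counts for N = 743 under a 9:3:3:1 ratio (total parts = 16):
  purple-stemmed cut-leaf: 743 × 9/16 = 417.9375
  purple-stemmed potato-leaf: 743 × 3/16 = 139.3125
  green-stemmed cut-leaf: 743 × 3/16 = 139.3125
  green-stemmed potato-leaf: 743 × 1/16 = 46.4375
χ² = Σ (O − E)² / E
  purple-stemmed cut-leaf: (412 − 417.9375)² / 417.9375 = 0.0844
  purple-stemmed potato-leaf: (138 − 139.3125)² / 139.3125 = 0.0124
  green-stemmed cut-leaf: (146 − 139.3125)² / 139.3125 = 0.3210
  green-stemmed potato-leaf: (47 − 46.4375)² / 46.4375 = 0.0068
χ² = 0.0844 + 0.0124 + 0.3210 + 0.0068 = 0.4246 ≈ 0.425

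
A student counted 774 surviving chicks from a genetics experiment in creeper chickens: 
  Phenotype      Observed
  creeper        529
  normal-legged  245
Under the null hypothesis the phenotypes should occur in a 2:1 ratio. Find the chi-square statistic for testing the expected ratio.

0.983

The 2:1 ratio has 3 parts, so with N = 774 the expected counts are:
  creeper: 774 × 2/3 = 516
  normal-legged: 774 × 1/3 = 258
χ² = Σ (O − E)² / E
  creeper: (529 − 516)² / 516 = 0.3275
  normal-legged: (245 − 258)² / 258 = 0.6550
χ² = 0.3275 + 0.6550 = 0.9825 ≈ 0.983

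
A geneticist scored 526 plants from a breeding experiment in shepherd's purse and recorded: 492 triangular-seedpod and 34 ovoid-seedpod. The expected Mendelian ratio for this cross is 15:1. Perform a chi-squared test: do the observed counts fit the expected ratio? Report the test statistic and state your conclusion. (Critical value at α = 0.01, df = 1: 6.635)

0.041; consistent

Expected counts for N = 526 under a 15:1 ratio (total parts = 16):
  triangular-seedpod: 526 × 15/16 = 493.125
  ovoid-seedpod: 526 × 1/16 = 32.875
χ² = Σ (O − E)² / E
  triangular-seedpod: (492 − 493.125)² / 493.125 = 0.0026
  ovoid-seedpod: (34 − 32.875)² / 32.875 = 0.0385
χ² = 0.0026 + 0.0385 = 0.0411 ≈ 0.041
Degrees of freedom = 2 − 1 = 1; critical value at α = 0.01 is 6.635.
Since 0.041 < 6.635, we fail to reject the null hypothesis — the data are consistent with the 15:1 ratio.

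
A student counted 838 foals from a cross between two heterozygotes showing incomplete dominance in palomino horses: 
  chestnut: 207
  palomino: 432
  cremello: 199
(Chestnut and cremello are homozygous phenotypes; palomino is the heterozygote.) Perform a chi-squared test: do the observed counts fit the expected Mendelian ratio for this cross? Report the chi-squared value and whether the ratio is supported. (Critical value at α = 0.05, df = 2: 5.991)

With incomplete dominance, a heterozygote × heterozygote cross gives a 1:2:1 phenotypic ratio.
Expected counts for N = 838 under a 1:2:1 ratio (total parts = 4):
  chestnut: 838 × 1/4 = 209.5
  palomino: 838 × 2/4 = 419
  cremello: 838 × 1/4 = 209.5
χ² = Σ (O − E)² / E
  chestnut: (207 − 209.5)² / 209.5 = 0.0298
  palomino: (432 − 419)² / 419 = 0.4033
  cremello: (199 − 209.5)² / 209.5 = 0.5263
χ² = 0.0298 + 0.4033 + 0.5263 = 0.9594 ≈ 0.959
Degrees of freedom = 3 − 1 = 2; critical value at α = 0.05 is 5.991.
Since 0.959 < 5.991, we fail to reject the null hypothesis — the data are consistent with the 1:2:1 ratio.

0.959; consistent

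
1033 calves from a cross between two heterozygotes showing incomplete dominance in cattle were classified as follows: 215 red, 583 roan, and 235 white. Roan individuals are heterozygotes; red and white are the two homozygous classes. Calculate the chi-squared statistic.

With incomplete dominance, a heterozygote × heterozygote cross gives a 1:2:1 phenotypic ratio.
Total ratio parts = 4. Expected numbers out of 1033:
  red: 1033 × 1/4 = 258.25
  roan: 1033 × 2/4 = 516.5
  white: 1033 × 1/4 = 258.25
χ² = Σ (O − E)² / E
  red: (215 − 258.25)² / 258.25 = 7.2432
  roan: (583 − 516.5)² / 516.5 = 8.5620
  white: (235 − 258.25)² / 258.25 = 2.0932
χ² = 7.2432 + 8.5620 + 2.0932 = 17.8984 ≈ 17.898

17.898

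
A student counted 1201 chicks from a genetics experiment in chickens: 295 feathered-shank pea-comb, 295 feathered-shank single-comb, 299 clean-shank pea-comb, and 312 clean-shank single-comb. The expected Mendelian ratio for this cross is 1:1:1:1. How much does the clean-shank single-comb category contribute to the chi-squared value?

0.460

Total ratio parts = 4. Expected numbers out of 1201:
  feathered-shank pea-comb: 1201 × 1/4 = 300.25
  feathered-shank single-comb: 1201 × 1/4 = 300.25
  clean-shank pea-comb: 1201 × 1/4 = 300.25
  clean-shank single-comb: 1201 × 1/4 = 300.25
Contribution of clean-shank single-comb: (312 − 300.25)² / 300.25 = 0.4598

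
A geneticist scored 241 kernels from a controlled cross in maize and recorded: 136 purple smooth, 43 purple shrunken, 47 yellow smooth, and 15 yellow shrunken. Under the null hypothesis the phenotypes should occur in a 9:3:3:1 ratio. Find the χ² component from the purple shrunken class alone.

The 9:3:3:1 ratio has 16 parts, so with N = 241 the expected counts are:
  purple smooth: 241 × 9/16 = 135.5625
  purple shrunken: 241 × 3/16 = 45.1875
  yellow smooth: 241 × 3/16 = 45.1875
  yellow shrunken: 241 × 1/16 = 15.0625
Contribution of purple shrunken: (43 − 45.1875)² / 45.1875 = 0.1059

0.106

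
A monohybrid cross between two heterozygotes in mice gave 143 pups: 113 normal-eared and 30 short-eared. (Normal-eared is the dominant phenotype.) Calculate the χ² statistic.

1.233

For a monohybrid cross between heterozygotes with complete dominance, the expected phenotypic ratio is 3:1.
Expected counts for N = 143 under a 3:1 ratio (total parts = 4):
  normal-eared: 143 × 3/4 = 107.25
  short-eared: 143 × 1/4 = 35.75
χ² = Σ (O − E)² / E
  normal-eared: (113 − 107.25)² / 107.25 = 0.3083
  short-eared: (30 − 35.75)² / 35.75 = 0.9248
χ² = 0.3083 + 0.9248 = 1.2331 ≈ 1.233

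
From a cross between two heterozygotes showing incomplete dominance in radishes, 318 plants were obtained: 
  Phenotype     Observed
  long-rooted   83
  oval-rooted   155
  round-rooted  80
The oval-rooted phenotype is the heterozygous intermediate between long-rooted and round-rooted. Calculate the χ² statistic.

0.258

With incomplete dominance, a heterozygote × heterozygote cross gives a 1:2:1 phenotypic ratio.
Total ratio parts = 4. Expected numbers out of 318:
  long-rooted: 318 × 1/4 = 79.5
  oval-rooted: 318 × 2/4 = 159
  round-rooted: 318 × 1/4 = 79.5
χ² = Σ (O − E)² / E
  long-rooted: (83 − 79.5)² / 79.5 = 0.1541
  oval-rooted: (155 − 159)² / 159 = 0.1006
  round-rooted: (80 − 79.5)² / 79.5 = 0.0031
χ² = 0.1541 + 0.1006 + 0.0031 = 0.2578 ≈ 0.258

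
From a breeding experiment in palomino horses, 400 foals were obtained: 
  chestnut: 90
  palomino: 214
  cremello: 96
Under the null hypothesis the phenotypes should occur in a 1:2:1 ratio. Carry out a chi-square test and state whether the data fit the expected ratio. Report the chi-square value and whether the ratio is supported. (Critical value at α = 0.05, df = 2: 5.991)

2.140; consistent

Under the 1:2:1 hypothesis (Σ ratio = 4, N = 400):
  chestnut: 400 × 1/4 = 100
  palomino: 400 × 2/4 = 200
  cremello: 400 × 1/4 = 100
χ² = Σ (O − E)² / E
  chestnut: (90 − 100)² / 100 = 1.0000
  palomino: (214 − 200)² / 200 = 0.9800
  cremello: (96 − 100)² / 100 = 0.1600
χ² = 1.0000 + 0.9800 + 0.1600 = 2.140
Degrees of freedom = 3 − 1 = 2; critical value at α = 0.05 is 5.991.
Since 2.140 < 5.991, we fail to reject the null hypothesis — the data are consistent with the 1:2:1 ratio.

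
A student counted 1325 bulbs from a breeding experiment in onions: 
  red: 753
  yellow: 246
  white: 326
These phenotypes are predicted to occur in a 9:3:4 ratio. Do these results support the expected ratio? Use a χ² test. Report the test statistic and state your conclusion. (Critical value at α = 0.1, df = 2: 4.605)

0.186; consistent

The 9:3:4 ratio has 16 parts, so with N = 1325 the expected counts are:
  red: 1325 × 9/16 = 745.3125
  yellow: 1325 × 3/16 = 248.4375
  white: 1325 × 4/16 = 331.25
χ² = Σ (O − E)² / E
  red: (753 − 745.3125)² / 745.3125 = 0.0793
  yellow: (246 − 248.4375)² / 248.4375 = 0.0239
  white: (326 − 331.25)² / 331.25 = 0.0832
χ² = 0.0793 + 0.0239 + 0.0832 = 0.1864 ≈ 0.186
Degrees of freedom = 3 − 1 = 2; critical value at α = 0.1 is 4.605.
Since 0.186 < 4.605, we fail to reject the null hypothesis — the data are consistent with the 9:3:4 ratio.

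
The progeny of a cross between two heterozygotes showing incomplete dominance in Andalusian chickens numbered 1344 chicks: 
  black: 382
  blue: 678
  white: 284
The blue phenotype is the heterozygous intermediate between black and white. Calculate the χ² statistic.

14.399

With incomplete dominance, a heterozygote × heterozygote cross gives a 1:2:1 phenotypic ratio.
Expected counts for N = 1344 under a 1:2:1 ratio (total parts = 4):
  black: 1344 × 1/4 = 336
  blue: 1344 × 2/4 = 672
  white: 1344 × 1/4 = 336
χ² = Σ (O − E)² / E
  black: (382 − 336)² / 336 = 6.2976
  blue: (678 − 672)² / 672 = 0.0536
  white: (284 − 336)² / 336 = 8.0476
χ² = 6.2976 + 0.0536 + 8.0476 = 14.3988 ≈ 14.399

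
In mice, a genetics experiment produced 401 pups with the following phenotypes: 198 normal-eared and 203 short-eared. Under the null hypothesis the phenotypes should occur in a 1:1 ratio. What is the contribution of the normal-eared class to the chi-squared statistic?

Under the 1:1 hypothesis (Σ ratio = 2, N = 401):
  normal-eared: 401 × 1/2 = 200.5
  short-eared: 401 × 1/2 = 200.5
Contribution of normal-eared: (198 − 200.5)² / 200.5 = 0.0312

0.031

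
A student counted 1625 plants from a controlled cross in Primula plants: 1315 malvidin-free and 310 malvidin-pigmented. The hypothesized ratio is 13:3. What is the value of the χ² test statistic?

0.114

The 13:3 ratio has 16 parts, so with N = 1625 the expected counts are:
  malvidin-free: 1625 × 13/16 = 1320.3125
  malvidin-pigmented: 1625 × 3/16 = 304.6875
χ² = Σ (O − E)² / E
  malvidin-free: (1315 − 1320.3125)² / 1320.3125 = 0.0214
  malvidin-pigmented: (310 − 304.6875)² / 304.6875 = 0.0926
χ² = 0.0214 + 0.0926 = 0.114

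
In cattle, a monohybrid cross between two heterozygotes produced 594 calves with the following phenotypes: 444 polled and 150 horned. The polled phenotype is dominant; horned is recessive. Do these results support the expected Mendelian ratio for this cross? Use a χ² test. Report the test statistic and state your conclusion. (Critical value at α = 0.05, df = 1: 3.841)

For a monohybrid cross between heterozygotes with complete dominance, the expected phenotypic ratio is 3:1.
Total ratio parts = 4. Expected numbers out of 594:
  polled: 594 × 3/4 = 445.5
  horned: 594 × 1/4 = 148.5
χ² = Σ (O − E)² / E
  polled: (444 − 445.5)² / 445.5 = 0.0051
  horned: (150 − 148.5)² / 148.5 = 0.0152
χ² = 0.0051 + 0.0152 = 0.0203 ≈ 0.020
Degrees of freedom = 2 − 1 = 1; critical value at α = 0.05 is 3.841.
Since 0.020 < 3.841, we fail to reject the null hypothesis — the data are consistent with the 3:1 ratio.

0.020; consistent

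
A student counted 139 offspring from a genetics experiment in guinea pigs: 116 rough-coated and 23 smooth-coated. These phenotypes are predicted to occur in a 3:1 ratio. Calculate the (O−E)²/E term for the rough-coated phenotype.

The 3:1 ratio has 4 parts, so with N = 139 the expected counts are:
  rough-coated: 139 × 3/4 = 104.25
  smooth-coated: 139 × 1/4 = 34.75
Contribution of rough-coated: (116 − 104.25)² / 104.25 = 1.3243

1.324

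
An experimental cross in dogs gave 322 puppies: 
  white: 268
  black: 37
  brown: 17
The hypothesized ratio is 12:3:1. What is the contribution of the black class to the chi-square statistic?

The 12:3:1 ratio has 16 parts, so with N = 322 the expected counts are:
  white: 322 × 12/16 = 241.5
  black: 322 × 3/16 = 60.375
  brown: 322 × 1/16 = 20.125
Contribution of black: (37 − 60.375)² / 60.375 = 9.0499

9.050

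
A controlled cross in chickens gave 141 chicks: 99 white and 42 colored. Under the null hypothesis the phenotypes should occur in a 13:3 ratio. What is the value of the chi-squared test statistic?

Under the 13:3 hypothesis (Σ ratio = 16, N = 141):
  white: 141 × 13/16 = 114.5625
  colored: 141 × 3/16 = 26.4375
χ² = Σ (O − E)² / E
  white: (99 − 114.5625)² / 114.5625 = 2.1141
  colored: (42 − 26.4375)² / 26.4375 = 9.1609
χ² = 2.1141 + 9.1609 = 11.275

11.275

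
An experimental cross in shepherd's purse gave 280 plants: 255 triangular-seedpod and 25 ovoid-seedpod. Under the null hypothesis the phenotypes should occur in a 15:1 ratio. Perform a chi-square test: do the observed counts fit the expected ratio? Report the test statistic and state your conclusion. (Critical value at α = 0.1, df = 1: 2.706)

3.429; not consistent

The 15:1 ratio has 16 parts, so with N = 280 the expected counts are:
  triangular-seedpod: 280 × 15/16 = 262.5
  ovoid-seedpod: 280 × 1/16 = 17.5
χ² = Σ (O − E)² / E
  triangular-seedpod: (255 − 262.5)² / 262.5 = 0.2143
  ovoid-seedpod: (25 − 17.5)² / 17.5 = 3.2143
χ² = 0.2143 + 3.2143 = 3.4286 ≈ 3.429
Degrees of freedom = 2 − 1 = 1; critical value at α = 0.1 is 2.706.
Since 3.429 > 2.706, we reject the null hypothesis — the data do not fit the 15:1 ratio.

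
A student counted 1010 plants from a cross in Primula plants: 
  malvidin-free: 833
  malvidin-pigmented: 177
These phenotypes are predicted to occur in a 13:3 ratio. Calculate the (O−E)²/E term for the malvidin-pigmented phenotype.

Expected counts for N = 1010 under a 13:3 ratio (total parts = 16):
  malvidin-free: 1010 × 13/16 = 820.625
  malvidin-pigmented: 1010 × 3/16 = 189.375
Contribution of malvidin-pigmented: (177 − 189.375)² / 189.375 = 0.8087

0.809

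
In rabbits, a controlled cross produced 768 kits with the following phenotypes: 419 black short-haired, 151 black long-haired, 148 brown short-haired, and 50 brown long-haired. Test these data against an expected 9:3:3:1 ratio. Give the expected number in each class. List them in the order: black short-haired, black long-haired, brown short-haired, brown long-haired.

432, 144, 144, 48

Under the 9:3:3:1 hypothesis (Σ ratio = 16, N = 768):
  black short-haired: 768 × 9/16 = 432
  black long-haired: 768 × 3/16 = 144
  brown short-haired: 768 × 3/16 = 144
  brown long-haired: 768 × 1/16 = 48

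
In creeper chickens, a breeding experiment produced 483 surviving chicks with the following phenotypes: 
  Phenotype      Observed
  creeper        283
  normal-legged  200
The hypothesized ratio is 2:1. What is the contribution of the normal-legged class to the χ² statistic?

Under the 2:1 hypothesis (Σ ratio = 3, N = 483):
  creeper: 483 × 2/3 = 322
  normal-legged: 483 × 1/3 = 161
Contribution of normal-legged: (200 − 161)² / 161 = 9.4472

9.447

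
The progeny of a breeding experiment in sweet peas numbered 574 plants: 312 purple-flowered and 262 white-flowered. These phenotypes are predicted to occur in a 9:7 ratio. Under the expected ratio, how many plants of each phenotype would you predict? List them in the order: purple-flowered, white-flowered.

Total ratio parts = 16. Expected numbers out of 574:
  purple-flowered: 574 × 9/16 = 322.875
  white-flowered: 574 × 7/16 = 251.125

322.875, 251.125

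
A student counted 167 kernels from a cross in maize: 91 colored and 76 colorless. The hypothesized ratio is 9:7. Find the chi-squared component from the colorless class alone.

Expected counts for N = 167 under a 9:7 ratio (total parts = 16):
  colored: 167 × 9/16 = 93.9375
  colorless: 167 × 7/16 = 73.0625
Contribution of colorless: (76 − 73.0625)² / 73.0625 = 0.1181

0.118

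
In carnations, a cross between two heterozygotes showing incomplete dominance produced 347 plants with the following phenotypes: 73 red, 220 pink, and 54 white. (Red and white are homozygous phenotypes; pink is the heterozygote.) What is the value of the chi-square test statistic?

27.006

With incomplete dominance, a heterozygote × heterozygote cross gives a 1:2:1 phenotypic ratio.
Total ratio parts = 4. Expected numbers out of 347:
  red: 347 × 1/4 = 86.75
  pink: 347 × 2/4 = 173.5
  white: 347 × 1/4 = 86.75
χ² = Σ (O − E)² / E
  red: (73 − 86.75)² / 86.75 = 2.1794
  pink: (220 − 173.5)² / 173.5 = 12.4625
  white: (54 − 86.75)² / 86.75 = 12.3638
χ² = 2.1794 + 12.4625 + 12.3638 = 27.0057 ≈ 27.006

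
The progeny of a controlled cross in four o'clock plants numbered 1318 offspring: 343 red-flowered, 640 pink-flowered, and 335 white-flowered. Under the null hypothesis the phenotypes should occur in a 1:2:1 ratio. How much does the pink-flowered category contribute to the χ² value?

0.548

Total ratio parts = 4. Expected numbers out of 1318:
  red-flowered: 1318 × 1/4 = 329.5
  pink-flowered: 1318 × 2/4 = 659
  white-flowered: 1318 × 1/4 = 329.5
Contribution of pink-flowered: (640 − 659)² / 659 = 0.5478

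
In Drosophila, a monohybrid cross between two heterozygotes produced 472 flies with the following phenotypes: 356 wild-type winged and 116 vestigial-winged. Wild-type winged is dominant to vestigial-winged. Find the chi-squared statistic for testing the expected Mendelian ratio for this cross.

For a monohybrid cross between heterozygotes with complete dominance, the expected phenotypic ratio is 3:1.
Under the 3:1 hypothesis (Σ ratio = 4, N = 472):
  wild-type winged: 472 × 3/4 = 354
  vestigial-winged: 472 × 1/4 = 118
χ² = Σ (O − E)² / E
  wild-type winged: (356 − 354)² / 354 = 0.0113
  vestigial-winged: (116 − 118)² / 118 = 0.0339
χ² = 0.0113 + 0.0339 = 0.0452 ≈ 0.045

0.045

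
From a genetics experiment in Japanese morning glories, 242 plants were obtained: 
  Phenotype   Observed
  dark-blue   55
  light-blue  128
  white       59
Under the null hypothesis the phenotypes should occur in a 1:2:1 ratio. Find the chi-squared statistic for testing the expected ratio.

Expected counts for N = 242 under a 1:2:1 ratio (total parts = 4):
  dark-blue: 242 × 1/4 = 60.5
  light-blue: 242 × 2/4 = 121
  white: 242 × 1/4 = 60.5
χ² = Σ (O − E)² / E
  dark-blue: (55 − 60.5)² / 60.5 = 0.5000
  light-blue: (128 − 121)² / 121 = 0.4050
  white: (59 − 60.5)² / 60.5 = 0.0372
χ² = 0.5000 + 0.4050 + 0.0372 = 0.9422 ≈ 0.942

0.942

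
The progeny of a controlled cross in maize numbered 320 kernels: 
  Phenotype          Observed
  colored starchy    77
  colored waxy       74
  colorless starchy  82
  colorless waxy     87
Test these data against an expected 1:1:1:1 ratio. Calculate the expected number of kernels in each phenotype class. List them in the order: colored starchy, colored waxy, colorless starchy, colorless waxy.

80, 80, 80, 80

Total ratio parts = 4. Expected numbers out of 320:
  colored starchy: 320 × 1/4 = 80
  colored waxy: 320 × 1/4 = 80
  colorless starchy: 320 × 1/4 = 80
  colorless waxy: 320 × 1/4 = 80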